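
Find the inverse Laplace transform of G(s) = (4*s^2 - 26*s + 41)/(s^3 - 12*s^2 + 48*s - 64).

Factor the denominator: s^3 - 12*s^2 + 48*s - 64 = (s - 4)^3.
Partial fraction decomposition gives [4/(s - 4)] + [6/(s - 4)^2] + [(s - 4)^(-3)].
Invert each term: 4/(s - 4) ↔ 4e^(4t); 6/(s - 4)^2 ↔ 6t·e^(4t); 1/(s - 4)^3 ↔ (1/2)t^2·e^(4t).

t^2*exp(4*t)/2 + 6*t*exp(4*t) + 4*exp(4*t)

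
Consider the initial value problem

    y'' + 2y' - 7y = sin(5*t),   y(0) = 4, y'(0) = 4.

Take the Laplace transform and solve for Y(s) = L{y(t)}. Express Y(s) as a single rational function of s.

Y(s) = (4*s^3 + 12*s^2 + 100*s + 305)/(s^4 + 2*s^3 + 18*s^2 + 50*s - 175)

Apply the Laplace transform to the equation.
With L{y''} = s^2 Y - s·y(0) - y'(0) and L{y'} = sY - y(0), with y(0) = 4, y'(0) = 4: the LHS transforms to (s^2 + 2*s - 7)Y - (4*s + 12).
The right side is L{sin(5*t)} = 5/(s^2 + 25).
So (s^2 + 2*s - 7)Y = 5/(s^2 + 25) + (4*s + 12).
Solve for Y(s) and write it as one ratio of polynomials.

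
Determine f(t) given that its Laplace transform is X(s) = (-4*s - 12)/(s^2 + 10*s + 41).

f(t) = 2*exp(-5*t)*sin(4*t) - 4*exp(-5*t)*cos(4*t)

Complete the square in the denominator: s^2 + 10*s + 41 = (s + 5)^2 + 4^2.
Split the numerator to match: -4*s - 12 = -4·(s + 5) + 2·4.
Invert each term: -4·(s + 5)/((s + 5)^2 + 16) ↔ -4e^(-5t)cos(4t); 2·4/((s + 5)^2 + 16) ↔ 2e^(-5t)sin(4t).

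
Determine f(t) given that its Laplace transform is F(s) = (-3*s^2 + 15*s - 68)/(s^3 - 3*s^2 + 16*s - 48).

f(t) = -2*exp(3*t) + 3*sin(4*t) - cos(4*t)

Factor the denominator: s^3 - 3*s^2 + 16*s - 48 = (s - 3)*(s^2 + 16).
Partial fraction decomposition gives [-2/(s - 3)] + [-s/(s^2 + 16)] + [12/(s^2 + 16)].
Invert each term: -2/(s - 3) ↔ -2e^(3t); -1·s/(s^2 + 16) ↔ -cos(4t); 3·4/(s^2 + 16) ↔ 3sin(4t).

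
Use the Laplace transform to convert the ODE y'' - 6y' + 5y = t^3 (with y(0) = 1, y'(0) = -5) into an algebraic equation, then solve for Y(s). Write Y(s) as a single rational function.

Laplace-transform each side.
With L{y''} = s^2 Y - s·y(0) - y'(0) and L{y'} = sY - y(0), with y(0) = 1, y'(0) = -5: the LHS transforms to (s^2 - 6*s + 5)Y - (s - 11).
The right side is L{t^3} = 6/s^4.
So (s^2 - 6*s + 5)Y = 6/s^4 + (s - 11).
Solve for Y(s) and write it as one ratio of polynomials.

Y(s) = (s^5 - 11*s^4 + 6)/(s^6 - 6*s^5 + 5*s^4)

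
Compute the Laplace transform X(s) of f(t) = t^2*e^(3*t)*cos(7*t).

L{cos(7t)} = s/(s^2 + 49).
Multiplying by e^(3t) shifts s → s - 3, so L{e^(3*t)*cos(7*t)} = (s - 3)/((s - 3)^2 + 49).
Then apply L{t^2·g(t)} = (-1)^2 d^2/ds^2[G(s)] with G(s) = (s - 3)/((s - 3)^2 + 49):
differentiating 2 times and applying the sign gives 2*(s - 3)*(s^2 - 6*s - 138)/(s^2 - 6*s + 58)^3.

X(s) = 2*(s - 3)*(s^2 - 6*s - 138)/(s^2 - 6*s + 58)^3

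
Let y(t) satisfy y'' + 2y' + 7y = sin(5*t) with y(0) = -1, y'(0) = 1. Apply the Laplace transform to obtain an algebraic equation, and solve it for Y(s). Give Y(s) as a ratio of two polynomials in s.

Y(s) = (-s^3 - s^2 - 25*s - 20)/(s^4 + 2*s^3 + 32*s^2 + 50*s + 175)

Transform both sides with L{·}.
Using L{y''} = s^2 Y - s·y(0) - y'(0) and L{y'} = sY - y(0), with y(0) = -1, y'(0) = 1, the left side becomes (s^2 + 2*s + 7)Y - (-s - 1).
The right side is L{sin(5*t)} = 5/(s^2 + 25).
So (s^2 + 2*s + 7)Y = 5/(s^2 + 25) + (-s - 1).
Isolate Y and clear denominators.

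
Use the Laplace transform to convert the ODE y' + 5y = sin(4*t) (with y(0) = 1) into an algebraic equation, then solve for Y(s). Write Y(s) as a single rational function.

Y(s) = (s^2 + 20)/(s^3 + 5*s^2 + 16*s + 80)

Apply the Laplace transform to the equation.
Using L{y'} = sY - y(0) = sY - 1, the left side becomes (s + 5)Y - (1).
The right side is L{sin(4*t)} = 4/(s^2 + 16).
So (s + 5)Y = 4/(s^2 + 16) + (1).
Divide through and combine into a single rational function.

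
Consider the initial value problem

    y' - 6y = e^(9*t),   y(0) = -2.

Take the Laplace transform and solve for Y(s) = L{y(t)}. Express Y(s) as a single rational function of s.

Laplace-transform each side.
The derivative rules (L{y'} = sY - y(0) = sY - (-2)) turn the left side into (s - 6)Y - (-2).
The right side is L{e^(9*t)} = 1/(s - 9).
So (s - 6)Y = 1/(s - 9) + (-2).
Isolate Y and clear denominators.

Y(s) = (-2*s + 19)/(s^2 - 15*s + 54)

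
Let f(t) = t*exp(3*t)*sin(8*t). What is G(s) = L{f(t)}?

G(s) = 16*(s - 3)/(s^2 - 6*s + 73)^2

L{sin(8t)} = 8/(s^2 + 64).
Multiplying by e^(3t) shifts s → s - 3, so L{exp(3*t)*sin(8*t)} = 8/((s - 3)^2 + 64).
Then apply L{t·g(t)} = -d/ds[H(s)] with H(s) = 8/((s - 3)^2 + 64):
differentiating 1 time and applying the sign gives 16*(s - 3)/(s^2 - 6*s + 73)^2.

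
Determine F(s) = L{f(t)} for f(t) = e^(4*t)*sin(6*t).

F(s) = 6/((s - 4)^2 + 36)

L{sin(6t)} = 6/(s^2 + 36).
By the first shifting theorem, multiplying by e^(4t) replaces s with s - 4.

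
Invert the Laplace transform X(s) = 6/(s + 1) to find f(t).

Since L{e^(-t)} = 1/(s + 1), the inverse is exp(-t), scaled by 6.

f(t) = 6*exp(-t)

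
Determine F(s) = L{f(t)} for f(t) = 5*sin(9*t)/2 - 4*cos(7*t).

F(s) = -4*s/(s^2 + 49) + 45/(2*(s^2 + 81))

Apply the Laplace transform termwise.
(-4)·[L{cos(7t)} = s/(s^2 + 49)]; (5/2)·[L{sin(9t)} = 9/(s^2 + 81)].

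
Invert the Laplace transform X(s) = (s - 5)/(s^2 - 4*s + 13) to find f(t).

Complete the square in the denominator: s^2 - 4*s + 13 = (s - 2)^2 + 3^2.
Split the numerator to match: s - 5 = 1·(s - 2) - 1·3.
Invert each term: 1·(s - 2)/((s - 2)^2 + 9) ↔ e^(2t)cos(3t); -1·3/((s - 2)^2 + 9) ↔ -e^(2t)sin(3t).

f(t) = -exp(2*t)*sin(3*t) + exp(2*t)*cos(3*t)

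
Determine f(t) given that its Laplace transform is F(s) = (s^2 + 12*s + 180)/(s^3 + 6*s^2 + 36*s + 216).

Factor the denominator: s^3 + 6*s^2 + 36*s + 216 = (s + 6)*(s^2 + 36).
Partial fraction decomposition gives [2/(s + 6)] + [-s/(s^2 + 36)] + [18/(s^2 + 36)].
Invert each term: 2/(s + 6) ↔ 2e^(-6t); -1·s/(s^2 + 36) ↔ -cos(6t); 3·6/(s^2 + 36) ↔ 3sin(6t).

f(t) = 3*sin(6*t) - cos(6*t) + 2*exp(-6*t)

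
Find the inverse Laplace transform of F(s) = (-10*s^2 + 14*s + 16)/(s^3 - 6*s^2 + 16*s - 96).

Factor the denominator: s^3 - 6*s^2 + 16*s - 96 = (s - 6)*(s^2 + 16).
Partial fraction decomposition gives [-5/(s - 6)] + [-5*s/(s^2 + 16)] + [-16/(s^2 + 16)].
Invert each term: -5/(s - 6) ↔ -5e^(6t); -5·s/(s^2 + 16) ↔ -5cos(4t); -4·4/(s^2 + 16) ↔ -4sin(4t).

-5*exp(6*t) - 4*sin(4*t) - 5*cos(4*t)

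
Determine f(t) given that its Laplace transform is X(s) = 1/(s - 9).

Since L{e^(9t)} = 1/(s - 9), the inverse is e^(9*t).

f(t) = exp(9*t)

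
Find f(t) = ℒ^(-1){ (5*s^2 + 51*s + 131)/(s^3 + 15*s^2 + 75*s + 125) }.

f(t) = t^2*exp(-5*t)/2 + t*exp(-5*t) + 5*exp(-5*t)

Factor the denominator: s^3 + 15*s^2 + 75*s + 125 = (s + 5)^3.
Partial fraction decomposition gives [5/(s + 5)] + [(s + 5)^(-2)] + [(s + 5)^(-3)].
Invert each term: 5/(s + 5) ↔ 5e^(-5t); 1/(s + 5)^2 ↔ t·e^(-5t); 1/(s + 5)^3 ↔ (1/2)t^2·e^(-5t).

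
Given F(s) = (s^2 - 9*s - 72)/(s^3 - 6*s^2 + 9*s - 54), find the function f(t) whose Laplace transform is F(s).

Factor the denominator: s^3 - 6*s^2 + 9*s - 54 = (s - 6)*(s^2 + 9).
Partial fraction decomposition gives [-2/(s - 6)] + [3*s/(s^2 + 9)] + [9/(s^2 + 9)].
Invert each term: -2/(s - 6) ↔ -2e^(6t); 3·s/(s^2 + 9) ↔ 3cos(3t); 3·3/(s^2 + 9) ↔ 3sin(3t).

f(t) = -2*exp(6*t) + 3*sin(3*t) + 3*cos(3*t)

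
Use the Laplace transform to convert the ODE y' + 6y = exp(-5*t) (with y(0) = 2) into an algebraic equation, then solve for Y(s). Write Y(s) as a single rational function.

Y(s) = (2*s + 11)/(s^2 + 11*s + 30)

Take the Laplace transform of both sides.
With L{y'} = sY - y(0) = sY - 2: the LHS transforms to (s + 6)Y - (2).
The right side is L{exp(-5*t)} = 1/(s + 5).
So (s + 6)Y = 1/(s + 5) + (2).
Isolate Y and clear denominators.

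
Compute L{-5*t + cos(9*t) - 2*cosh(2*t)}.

s/(s^2 + 81) - 2*s/(s^2 - 4) - 5/s^2

Apply the Laplace transform termwise.
(-2)·[L{cosh(2t)} = s/(s^2 - 4)]; L{cos(9t)} = s/(s^2 + 81); (-5)·[L{t} = 1!/s^2 = 1/s^2].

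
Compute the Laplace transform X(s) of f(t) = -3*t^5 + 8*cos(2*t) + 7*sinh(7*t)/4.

Apply the Laplace transform termwise.
(8)·[L{cos(2t)} = s/(s^2 + 4)]; (7/4)·[L{sinh(7t)} = 7/(s^2 - 49)]; (-3)·[L{t^5} = 5!/s^6 = 120/s^6].

X(s) = 8*s/(s^2 + 4) + 49/(4*(s^2 - 49)) - 360/s^6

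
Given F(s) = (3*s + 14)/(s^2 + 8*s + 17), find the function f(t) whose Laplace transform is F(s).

f(t) = 2*exp(-4*t)*sin(t) + 3*exp(-4*t)*cos(t)

Complete the square in the denominator: s^2 + 8*s + 17 = (s + 4)^2 + 1^2.
Split the numerator to match: 3*s + 14 = 3·(s + 4) + 2·1.
Invert each term: 3·(s + 4)/((s + 4)^2 + 1) ↔ 3e^(-4t)cos(t); 2·1/((s + 4)^2 + 1) ↔ 2e^(-4t)sin(t).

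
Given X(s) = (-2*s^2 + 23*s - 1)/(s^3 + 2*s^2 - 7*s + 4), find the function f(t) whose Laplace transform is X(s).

f(t) = 4*t*exp(t) + 3*exp(t) - 5*exp(-4*t)

Factor the denominator: s^3 + 2*s^2 - 7*s + 4 = (s - 1)^2*(s + 4).
Partial fraction decomposition gives [3/(s - 1)] + [4/(s - 1)^2] + [-5/(s + 4)].
Invert each term: 3/(s - 1) ↔ 3e^(t); 4/(s - 1)^2 ↔ 4t·e^(t); -5/(s + 4) ↔ -5e^(-4t).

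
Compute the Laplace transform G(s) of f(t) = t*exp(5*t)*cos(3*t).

L{cos(3t)} = s/(s^2 + 9).
Multiplying by e^(5t) shifts s → s - 5, so L{exp(5*t)*cos(3*t)} = (s - 5)/((s - 5)^2 + 9).
Then apply L{t·g(t)} = -d/ds[H(s)] with H(s) = (s - 5)/((s - 5)^2 + 9):
differentiating 1 time and applying the sign gives (s - 8)*(s - 2)/(s^2 - 10*s + 34)^2.

G(s) = (s - 8)*(s - 2)/(s^2 - 10*s + 34)^2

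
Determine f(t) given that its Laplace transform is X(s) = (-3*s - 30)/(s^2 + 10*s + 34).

Complete the square in the denominator: s^2 + 10*s + 34 = (s + 5)^2 + 3^2.
Split the numerator to match: -3*s - 30 = -3·(s + 5) - 5·3.
Invert each term: -3·(s + 5)/((s + 5)^2 + 9) ↔ -3e^(-5t)cos(3t); -5·3/((s + 5)^2 + 9) ↔ -5e^(-5t)sin(3t).

f(t) = -5*exp(-5*t)*sin(3*t) - 3*exp(-5*t)*cos(3*t)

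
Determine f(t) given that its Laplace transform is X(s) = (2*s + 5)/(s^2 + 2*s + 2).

f(t) = 3*exp(-t)*sin(t) + 2*exp(-t)*cos(t)

Complete the square in the denominator: s^2 + 2*s + 2 = (s + 1)^2 + 1^2.
Split the numerator to match: 2*s + 5 = 2·(s + 1) + 3·1.
Invert each term: 2·(s + 1)/((s + 1)^2 + 1) ↔ 2e^(-t)cos(t); 3·1/((s + 1)^2 + 1) ↔ 3e^(-t)sin(t).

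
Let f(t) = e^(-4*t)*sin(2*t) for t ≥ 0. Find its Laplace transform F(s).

F(s) = 2/((s + 4)^2 + 4)

L{sin(2t)} = 2/(s^2 + 4).
By the first shifting theorem, multiplying by e^(-4t) replaces s with s + 4.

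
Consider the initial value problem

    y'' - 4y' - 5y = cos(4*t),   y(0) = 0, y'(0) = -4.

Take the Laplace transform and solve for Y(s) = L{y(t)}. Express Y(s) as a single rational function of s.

Transform both sides with L{·}.
With L{y''} = s^2 Y - s·y(0) - y'(0) and L{y'} = sY - y(0), with y(0) = 0, y'(0) = -4: the LHS transforms to (s^2 - 4*s - 5)Y - (-4).
The right side is L{cos(4*t)} = s/(s^2 + 16).
So (s^2 - 4*s - 5)Y = s/(s^2 + 16) + (-4).
Isolate Y and clear denominators.

Y(s) = (-4*s^2 + s - 64)/(s^4 - 4*s^3 + 11*s^2 - 64*s - 80)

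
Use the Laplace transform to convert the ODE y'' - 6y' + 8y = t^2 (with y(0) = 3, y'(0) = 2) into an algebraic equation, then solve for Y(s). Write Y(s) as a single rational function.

Y(s) = (3*s^4 - 16*s^3 + 2)/(s^5 - 6*s^4 + 8*s^3)

Transform both sides with L{·}.
Using L{y''} = s^2 Y - s·y(0) - y'(0) and L{y'} = sY - y(0), with y(0) = 3, y'(0) = 2, the left side becomes (s^2 - 6*s + 8)Y - (3*s - 16).
The right side is L{t^2} = 2/s^3.
So (s^2 - 6*s + 8)Y = 2/s^3 + (3*s - 16).
Divide through and combine into a single rational function.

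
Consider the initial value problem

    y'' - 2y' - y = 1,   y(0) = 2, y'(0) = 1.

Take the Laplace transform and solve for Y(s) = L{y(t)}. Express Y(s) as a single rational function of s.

Transform both sides with L{·}.
With L{y''} = s^2 Y - s·y(0) - y'(0) and L{y'} = sY - y(0), with y(0) = 2, y'(0) = 1: the LHS transforms to (s^2 - 2*s - 1)Y - (2*s - 3).
The right side is L{1} = 1/s.
So (s^2 - 2*s - 1)Y = 1/s + (2*s - 3).
Isolate Y and clear denominators.

Y(s) = (2*s^2 - 3*s + 1)/(s^3 - 2*s^2 - s)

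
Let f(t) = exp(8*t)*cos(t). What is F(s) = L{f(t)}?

F(s) = (s - 8)/((s - 8)^2 + 1)

L{cos(t)} = s/(s^2 + 1).
By the first shifting theorem, multiplying by e^(8t) replaces s with s - 8.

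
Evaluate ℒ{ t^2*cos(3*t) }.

L{cos(3t)} = s/(s^2 + 9).
Then apply L{t^2·g(t)} = (-1)^2 d^2/ds^2[H(s)] with H(s) = s/(s^2 + 9):
differentiating 2 times and applying the sign gives 2*s*(s^2 - 27)/(s^2 + 9)^3.

2*s*(s^2 - 27)/(s^2 + 9)^3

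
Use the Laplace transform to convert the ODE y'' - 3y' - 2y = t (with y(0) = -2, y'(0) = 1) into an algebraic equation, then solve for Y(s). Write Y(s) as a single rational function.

Y(s) = (-2*s^3 + 7*s^2 + 1)/(s^4 - 3*s^3 - 2*s^2)

Apply the Laplace transform to the equation.
Using L{y''} = s^2 Y - s·y(0) - y'(0) and L{y'} = sY - y(0), with y(0) = -2, y'(0) = 1, the left side becomes (s^2 - 3*s - 2)Y - (-2*s + 7).
The right side is L{t} = s^(-2).
So (s^2 - 3*s - 2)Y = s^(-2) + (-2*s + 7).
Isolate Y and clear denominators.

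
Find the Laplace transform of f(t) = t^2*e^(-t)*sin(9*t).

54*(s^2 + 2*s - 26)/(s^2 + 2*s + 82)^3

L{sin(9t)} = 9/(s^2 + 81).
Multiplying by e^(-t) shifts s → s + 1, so L{e^(-t)*sin(9*t)} = 9/((s + 1)^2 + 81).
Then apply L{t^2·g(t)} = (-1)^2 d^2/ds^2[G(s)] with G(s) = 9/((s + 1)^2 + 81):
differentiating 2 times and applying the sign gives 54*(s^2 + 2*s - 26)/(s^2 + 2*s + 82)^3.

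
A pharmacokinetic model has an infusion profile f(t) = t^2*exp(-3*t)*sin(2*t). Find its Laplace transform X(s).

L{sin(2t)} = 2/(s^2 + 4).
Multiplying by e^(-3t) shifts s → s + 3, so L{exp(-3*t)*sin(2*t)} = 2/((s + 3)^2 + 4).
Then apply L{t^2·g(t)} = (-1)^2 d^2/ds^2[G(s)] with G(s) = 2/((s + 3)^2 + 4):
differentiating 2 times and applying the sign gives 4*(3*s^2 + 18*s + 23)/(s^2 + 6*s + 13)^3.

X(s) = 4*(3*s^2 + 18*s + 23)/(s^2 + 6*s + 13)^3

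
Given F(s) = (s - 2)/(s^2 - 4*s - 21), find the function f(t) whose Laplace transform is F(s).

f(t) = exp(2*t)*cosh(5*t)

Rewrite the denominator: s^2 - 4*s - 21 = (s - 2)^2 - 25.
The form in (s - 2) signals a first-shifting-theorem factor e^(2t).
Since L{cosh(5t)} = s/(s^2 - 25), the inverse is exp(2*t)*cosh(5*t).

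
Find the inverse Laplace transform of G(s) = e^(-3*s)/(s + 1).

Heaviside(t - 3)*(exp(-t + 3))

The factor e^(-3s) signals a time shift by c = 3 (second shifting theorem).
L{e^(-t)} = 1/(s + 1), so L^-1{1/(s + 1)} = e^(-t).
Hence the inverse is u(t - 3) times that function evaluated at t - 3.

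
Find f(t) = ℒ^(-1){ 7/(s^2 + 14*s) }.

Rewrite the denominator: s^2 + 14*s = (s + 7)^2 - 49.
The form in (s + 7) signals a first-shifting-theorem factor e^(-7t).
Since L{sinh(7t)} = 7/(s^2 - 49), the inverse is e^(-7*t)*sinh(7*t).

f(t) = exp(-7*t)*sinh(7*t)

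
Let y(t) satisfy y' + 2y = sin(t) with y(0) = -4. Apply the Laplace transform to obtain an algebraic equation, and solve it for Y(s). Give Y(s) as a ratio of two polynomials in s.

Laplace-transform each side.
The derivative rules (L{y'} = sY - y(0) = sY - (-4)) turn the left side into (s + 2)Y - (-4).
The right side is L{sin(t)} = 1/(s^2 + 1).
So (s + 2)Y = 1/(s^2 + 1) + (-4).
Isolate Y and clear denominators.

Y(s) = (-4*s^2 - 3)/(s^3 + 2*s^2 + s + 2)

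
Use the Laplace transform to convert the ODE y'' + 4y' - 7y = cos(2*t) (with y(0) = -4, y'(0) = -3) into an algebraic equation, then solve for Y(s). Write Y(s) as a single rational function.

Y(s) = (-4*s^3 - 19*s^2 - 15*s - 76)/(s^4 + 4*s^3 - 3*s^2 + 16*s - 28)

Apply the Laplace transform to the equation.
The derivative rules (L{y''} = s^2 Y - s·y(0) - y'(0) and L{y'} = sY - y(0), with y(0) = -4, y'(0) = -3) turn the left side into (s^2 + 4*s - 7)Y - (-4*s - 19).
The right side is L{cos(2*t)} = s/(s^2 + 4).
So (s^2 + 4*s - 7)Y = s/(s^2 + 4) + (-4*s - 19).
Solve for Y(s) and write it as one ratio of polynomials.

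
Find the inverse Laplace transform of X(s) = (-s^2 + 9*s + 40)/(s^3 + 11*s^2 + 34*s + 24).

Factor the denominator: s^3 + 11*s^2 + 34*s + 24 = (s + 1)*(s + 4)*(s + 6).
Partial fraction decomposition gives [-5/(s + 6)] + [2/(s + 4)] + [2/(s + 1)].
Invert each term: -5/(s + 6) ↔ -5e^(-6t); 2/(s + 4) ↔ 2e^(-4t); 2/(s + 1) ↔ 2e^(-t).

2*exp(-t) + 2*exp(-4*t) - 5*exp(-6*t)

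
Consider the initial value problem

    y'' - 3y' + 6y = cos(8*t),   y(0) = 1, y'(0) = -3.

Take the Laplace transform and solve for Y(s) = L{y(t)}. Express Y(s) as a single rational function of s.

Y(s) = (s^3 - 6*s^2 + 65*s - 384)/(s^4 - 3*s^3 + 70*s^2 - 192*s + 384)

Laplace-transform each side.
With L{y''} = s^2 Y - s·y(0) - y'(0) and L{y'} = sY - y(0), with y(0) = 1, y'(0) = -3: the LHS transforms to (s^2 - 3*s + 6)Y - (s - 6).
The right side is L{cos(8*t)} = s/(s^2 + 64).
So (s^2 - 3*s + 6)Y = s/(s^2 + 64) + (s - 6).
Isolate Y and clear denominators.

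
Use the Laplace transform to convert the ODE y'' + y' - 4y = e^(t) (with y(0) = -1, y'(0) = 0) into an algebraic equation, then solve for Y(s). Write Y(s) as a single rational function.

Take the Laplace transform of both sides.
With L{y''} = s^2 Y - s·y(0) - y'(0) and L{y'} = sY - y(0), with y(0) = -1, y'(0) = 0: the LHS transforms to (s^2 + s - 4)Y - (-s - 1).
The right side is L{e^(t)} = 1/(s - 1).
So (s^2 + s - 4)Y = 1/(s - 1) + (-s - 1).
Solve for Y(s) and write it as one ratio of polynomials.

Y(s) = (-s^2 + 2)/(s^3 - 5*s + 4)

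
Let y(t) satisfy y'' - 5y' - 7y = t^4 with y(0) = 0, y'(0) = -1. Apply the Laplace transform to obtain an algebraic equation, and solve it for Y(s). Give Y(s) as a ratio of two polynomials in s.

Transform both sides with L{·}.
With L{y''} = s^2 Y - s·y(0) - y'(0) and L{y'} = sY - y(0), with y(0) = 0, y'(0) = -1: the LHS transforms to (s^2 - 5*s - 7)Y - (-1).
The right side is L{t^4} = 24/s^5.
So (s^2 - 5*s - 7)Y = 24/s^5 + (-1).
Solve for Y(s) and write it as one ratio of polynomials.

Y(s) = (-s^5 + 24)/(s^7 - 5*s^6 - 7*s^5)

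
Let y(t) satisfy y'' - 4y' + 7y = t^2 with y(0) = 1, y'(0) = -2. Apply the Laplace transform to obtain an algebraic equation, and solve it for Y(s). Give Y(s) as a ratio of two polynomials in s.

Laplace-transform each side.
Using L{y''} = s^2 Y - s·y(0) - y'(0) and L{y'} = sY - y(0), with y(0) = 1, y'(0) = -2, the left side becomes (s^2 - 4*s + 7)Y - (s - 6).
The right side is L{t^2} = 2/s^3.
So (s^2 - 4*s + 7)Y = 2/s^3 + (s - 6).
Isolate Y and clear denominators.

Y(s) = (s^4 - 6*s^3 + 2)/(s^5 - 4*s^4 + 7*s^3)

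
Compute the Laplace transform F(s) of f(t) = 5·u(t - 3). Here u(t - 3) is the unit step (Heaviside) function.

By the second shifting theorem, L{u(t - c)·g(t - c)} = e^(-cs)·G(s) with c = 3 and G(s) = L{g(t)}.
L{5} = 5/s.

F(s) = 5*exp(-3*s)/s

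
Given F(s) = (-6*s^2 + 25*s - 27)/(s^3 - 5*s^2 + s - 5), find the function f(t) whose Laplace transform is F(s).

Factor the denominator: s^3 - 5*s^2 + s - 5 = (s - 5)*(s^2 + 1).
Partial fraction decomposition gives [-2/(s - 5)] + [-4*s/(s^2 + 1)] + [5/(s^2 + 1)].
Invert each term: -2/(s - 5) ↔ -2e^(5t); -4·s/(s^2 + 1) ↔ -4cos(t); 5·1/(s^2 + 1) ↔ 5sin(t).

f(t) = -2*exp(5*t) + 5*sin(t) - 4*cos(t)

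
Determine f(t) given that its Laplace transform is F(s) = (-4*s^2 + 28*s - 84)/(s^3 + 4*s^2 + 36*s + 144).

Factor the denominator: s^3 + 4*s^2 + 36*s + 144 = (s + 4)*(s^2 + 36).
Partial fraction decomposition gives [-5/(s + 4)] + [s/(s^2 + 36)] + [24/(s^2 + 36)].
Invert each term: -5/(s + 4) ↔ -5e^(-4t); 1·s/(s^2 + 36) ↔ cos(6t); 4·6/(s^2 + 36) ↔ 4sin(6t).

f(t) = 4*sin(6*t) + cos(6*t) - 5*exp(-4*t)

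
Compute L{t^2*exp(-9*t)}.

2/(s + 9)^3

L{e^(-9t)} = 1/(s + 9).
Then apply L{t^2·g(t)} = (-1)^2 d^2/ds^2[G(s)] with G(s) = 1/(s + 9):
differentiating 2 times and applying the sign gives 2/(s + 9)^3.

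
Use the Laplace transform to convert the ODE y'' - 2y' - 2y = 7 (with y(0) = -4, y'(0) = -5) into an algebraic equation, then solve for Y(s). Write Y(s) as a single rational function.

Apply the Laplace transform to the equation.
Using L{y''} = s^2 Y - s·y(0) - y'(0) and L{y'} = sY - y(0), with y(0) = -4, y'(0) = -5, the left side becomes (s^2 - 2*s - 2)Y - (-4*s + 3).
The right side is L{7} = 7/s.
So (s^2 - 2*s - 2)Y = 7/s + (-4*s + 3).
Solve for Y(s) and write it as one ratio of polynomials.

Y(s) = (-4*s^2 + 3*s + 7)/(s^3 - 2*s^2 - 2*s)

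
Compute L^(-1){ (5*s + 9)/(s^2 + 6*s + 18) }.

-2*exp(-3*t)*sin(3*t) + 5*exp(-3*t)*cos(3*t)

Complete the square in the denominator: s^2 + 6*s + 18 = (s + 3)^2 + 3^2.
Split the numerator to match: 5*s + 9 = 5·(s + 3) - 2·3.
Invert each term: 5·(s + 3)/((s + 3)^2 + 9) ↔ 5e^(-3t)cos(3t); -2·3/((s + 3)^2 + 9) ↔ -2e^(-3t)sin(3t).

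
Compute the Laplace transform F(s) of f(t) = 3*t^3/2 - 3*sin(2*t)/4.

F(s) = -3/(2*(s^2 + 4)) + 9/s^4

The transform is linear, so treat each term independently.
(3/2)·[L{t^3} = 3!/s^4 = 6/s^4]; (-3/4)·[L{sin(2t)} = 2/(s^2 + 4)].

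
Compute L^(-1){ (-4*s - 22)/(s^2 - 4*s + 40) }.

Complete the square in the denominator: s^2 - 4*s + 40 = (s - 2)^2 + 6^2.
Split the numerator to match: -4*s - 22 = -4·(s - 2) - 5·6.
Invert each term: -4·(s - 2)/((s - 2)^2 + 36) ↔ -4e^(2t)cos(6t); -5·6/((s - 2)^2 + 36) ↔ -5e^(2t)sin(6t).

-5*exp(2*t)*sin(6*t) - 4*exp(2*t)*cos(6*t)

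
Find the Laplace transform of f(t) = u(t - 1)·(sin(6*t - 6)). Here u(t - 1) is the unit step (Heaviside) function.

6*exp(-s)/(s^2 + 36)

By the second shifting theorem, L{u(t - c)·g(t - c)} = e^(-cs)·G(s) with c = 1 and G(s) = L{g(t)}.
L{sin(6t)} = 6/(s^2 + 36).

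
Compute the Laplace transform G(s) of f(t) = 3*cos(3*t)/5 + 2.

G(s) = 3*s/(5*(s^2 + 9)) + 2/s

Apply the Laplace transform termwise.
L{2} = 2/s; (3/5)·[L{cos(3t)} = s/(s^2 + 9)].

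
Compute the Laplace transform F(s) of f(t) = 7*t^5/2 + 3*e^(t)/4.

The transform is linear, so treat each term independently.
(7/2)·[L{t^5} = 5!/s^6 = 120/s^6]; (3/4)·[L{e^(t)} = 1/(s - 1)].

F(s) = 3/(4*(s - 1)) + 420/s^6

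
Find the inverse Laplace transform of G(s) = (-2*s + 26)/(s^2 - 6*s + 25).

5*exp(3*t)*sin(4*t) - 2*exp(3*t)*cos(4*t)

Complete the square in the denominator: s^2 - 6*s + 25 = (s - 3)^2 + 4^2.
Split the numerator to match: -2*s + 26 = -2·(s - 3) + 5·4.
Invert each term: -2·(s - 3)/((s - 3)^2 + 16) ↔ -2e^(3t)cos(4t); 5·4/((s - 3)^2 + 16) ↔ 5e^(3t)sin(4t).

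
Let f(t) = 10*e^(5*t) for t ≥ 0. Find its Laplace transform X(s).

L{10} = 10/s.
By the first shifting theorem, multiplying by e^(5t) replaces s with s - 5.

X(s) = 10/(s - 5)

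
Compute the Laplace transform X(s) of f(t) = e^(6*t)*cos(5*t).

L{cos(5t)} = s/(s^2 + 25).
By the first shifting theorem, multiplying by e^(6t) replaces s with s - 6.

X(s) = (s - 6)/((s - 6)^2 + 25)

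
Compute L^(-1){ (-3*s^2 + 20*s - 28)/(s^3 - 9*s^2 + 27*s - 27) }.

Factor the denominator: s^3 - 9*s^2 + 27*s - 27 = (s - 3)^3.
Partial fraction decomposition gives [-3/(s - 3)] + [2/(s - 3)^2] + [5/(s - 3)^3].
Invert each term: -3/(s - 3) ↔ -3e^(3t); 2/(s - 3)^2 ↔ 2t·e^(3t); 5/(s - 3)^3 ↔ (5/2)t^2·e^(3t).

5*t^2*exp(3*t)/2 + 2*t*exp(3*t) - 3*exp(3*t)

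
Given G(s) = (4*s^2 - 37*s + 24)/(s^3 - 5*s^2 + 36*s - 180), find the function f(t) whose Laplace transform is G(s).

Factor the denominator: s^3 - 5*s^2 + 36*s - 180 = (s - 5)*(s^2 + 36).
Partial fraction decomposition gives [-1/(s - 5)] + [5*s/(s^2 + 36)] + [-12/(s^2 + 36)].
Invert each term: -1/(s - 5) ↔ -e^(5t); 5·s/(s^2 + 36) ↔ 5cos(6t); -2·6/(s^2 + 36) ↔ -2sin(6t).

f(t) = -exp(5*t) - 2*sin(6*t) + 5*cos(6*t)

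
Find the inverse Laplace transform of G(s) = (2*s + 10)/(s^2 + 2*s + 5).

Complete the square in the denominator: s^2 + 2*s + 5 = (s + 1)^2 + 2^2.
Split the numerator to match: 2*s + 10 = 2·(s + 1) + 4·2.
Invert each term: 2·(s + 1)/((s + 1)^2 + 4) ↔ 2e^(-t)cos(2t); 4·2/((s + 1)^2 + 4) ↔ 4e^(-t)sin(2t).

4*exp(-t)*sin(2*t) + 2*exp(-t)*cos(2*t)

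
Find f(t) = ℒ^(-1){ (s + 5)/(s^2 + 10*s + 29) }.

f(t) = exp(-5*t)*cos(2*t)

Rewrite the denominator: s^2 + 10*s + 29 = (s + 5)^2 + 4.
The form in (s + 5) signals a first-shifting-theorem factor e^(-5t).
Since L{cos(2t)} = s/(s^2 + 4), the inverse is exp(-5*t)*cos(2*t).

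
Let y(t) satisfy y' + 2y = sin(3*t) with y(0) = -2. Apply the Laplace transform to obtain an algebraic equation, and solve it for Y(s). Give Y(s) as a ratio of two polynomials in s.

Y(s) = (-2*s^2 - 15)/(s^3 + 2*s^2 + 9*s + 18)

Transform both sides with L{·}.
With L{y'} = sY - y(0) = sY - (-2): the LHS transforms to (s + 2)Y - (-2).
The right side is L{sin(3*t)} = 3/(s^2 + 9).
So (s + 2)Y = 3/(s^2 + 9) + (-2).
Isolate Y and clear denominators.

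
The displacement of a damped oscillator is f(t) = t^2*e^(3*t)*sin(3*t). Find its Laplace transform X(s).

X(s) = 18*(s^2 - 6*s + 6)/(s^2 - 6*s + 18)^3

L{sin(3t)} = 3/(s^2 + 9).
Multiplying by e^(3t) shifts s → s - 3, so L{e^(3*t)*sin(3*t)} = 3/((s - 3)^2 + 9).
Then apply L{t^2·g(t)} = (-1)^2 d^2/ds^2[G(s)] with G(s) = 3/((s - 3)^2 + 9):
differentiating 2 times and applying the sign gives 18*(s^2 - 6*s + 6)/(s^2 - 6*s + 18)^3.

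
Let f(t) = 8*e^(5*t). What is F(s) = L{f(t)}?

L{8} = 8/s.
By the first shifting theorem, multiplying by e^(5t) replaces s with s - 5.

F(s) = 8/(s - 5)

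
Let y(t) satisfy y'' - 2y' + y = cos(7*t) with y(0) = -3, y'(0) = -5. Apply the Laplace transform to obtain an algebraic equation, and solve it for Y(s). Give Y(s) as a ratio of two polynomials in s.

Laplace-transform each side.
Using L{y''} = s^2 Y - s·y(0) - y'(0) and L{y'} = sY - y(0), with y(0) = -3, y'(0) = -5, the left side becomes (s^2 - 2*s + 1)Y - (-3*s + 1).
The right side is L{cos(7*t)} = s/(s^2 + 49).
So (s^2 - 2*s + 1)Y = s/(s^2 + 49) + (-3*s + 1).
Solve for Y(s) and write it as one ratio of polynomials.

Y(s) = (-3*s^3 + s^2 - 146*s + 49)/(s^4 - 2*s^3 + 50*s^2 - 98*s + 49)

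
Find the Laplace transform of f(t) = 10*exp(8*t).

10/(s - 8)

L{10} = 10/s.
By the first shifting theorem, multiplying by e^(8t) replaces s with s - 8.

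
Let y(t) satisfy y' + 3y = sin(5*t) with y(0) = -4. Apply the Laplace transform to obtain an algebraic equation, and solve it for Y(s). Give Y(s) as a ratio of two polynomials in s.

Y(s) = (-4*s^2 - 95)/(s^3 + 3*s^2 + 25*s + 75)

Take the Laplace transform of both sides.
With L{y'} = sY - y(0) = sY - (-4): the LHS transforms to (s + 3)Y - (-4).
The right side is L{sin(5*t)} = 5/(s^2 + 25).
So (s + 3)Y = 5/(s^2 + 25) + (-4).
Isolate Y and clear denominators.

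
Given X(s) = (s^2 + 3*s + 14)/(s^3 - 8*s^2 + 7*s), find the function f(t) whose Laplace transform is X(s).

f(t) = 2*exp(7*t) - 3*exp(t) + 2

Factor the denominator: s^3 - 8*s^2 + 7*s = s*(s - 7)*(s - 1).
Partial fraction decomposition gives [2/s] + [2/(s - 7)] + [-3/(s - 1)].
Invert each term: 2/(s - 0) ↔ 2e^(0t); 2/(s - 7) ↔ 2e^(7t); -3/(s - 1) ↔ -3e^(t).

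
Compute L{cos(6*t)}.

s/(s^2 + 36)

L{cos(6t)} = s/(s^2 + 36).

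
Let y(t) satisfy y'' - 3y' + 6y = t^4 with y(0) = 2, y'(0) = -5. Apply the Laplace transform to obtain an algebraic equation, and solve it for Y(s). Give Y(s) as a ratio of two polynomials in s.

Y(s) = (2*s^6 - 11*s^5 + 24)/(s^7 - 3*s^6 + 6*s^5)

Laplace-transform each side.
With L{y''} = s^2 Y - s·y(0) - y'(0) and L{y'} = sY - y(0), with y(0) = 2, y'(0) = -5: the LHS transforms to (s^2 - 3*s + 6)Y - (2*s - 11).
The right side is L{t^4} = 24/s^5.
So (s^2 - 3*s + 6)Y = 24/s^5 + (2*s - 11).
Isolate Y and clear denominators.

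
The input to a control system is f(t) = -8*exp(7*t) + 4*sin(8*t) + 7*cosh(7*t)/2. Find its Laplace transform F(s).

F(s) = 7*s/(2*(s^2 - 49)) + 32/(s^2 + 64) - 8/(s - 7)

Apply the Laplace transform termwise.
(4)·[L{sin(8t)} = 8/(s^2 + 64)]; (7/2)·[L{cosh(7t)} = s/(s^2 - 49)]; (-8)·[L{e^(7t)} = 1/(s - 7)].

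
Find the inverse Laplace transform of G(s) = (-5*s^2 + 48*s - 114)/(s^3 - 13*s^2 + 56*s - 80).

Factor the denominator: s^3 - 13*s^2 + 56*s - 80 = (s - 5)*(s - 4)^2.
Partial fraction decomposition gives [-6/(s - 4)] + [2/(s - 4)^2] + [1/(s - 5)].
Invert each term: -6/(s - 4) ↔ -6e^(4t); 2/(s - 4)^2 ↔ 2t·e^(4t); 1/(s - 5) ↔ e^(5t).

2*t*exp(4*t) + exp(5*t) - 6*exp(4*t)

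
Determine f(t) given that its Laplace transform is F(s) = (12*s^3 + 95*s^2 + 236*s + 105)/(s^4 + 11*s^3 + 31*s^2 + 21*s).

f(t) = 5 + 4*exp(-t) - 3*exp(-3*t) + 6*exp(-7*t)

Factor the denominator: s^4 + 11*s^3 + 31*s^2 + 21*s = s*(s + 1)*(s + 3)*(s + 7).
Partial fraction decomposition gives [5/s] + [4/(s + 1)] + [-3/(s + 3)] + [6/(s + 7)].
Invert each term: 5/(s - 0) ↔ 5e^(0t); 4/(s + 1) ↔ 4e^(-t); -3/(s + 3) ↔ -3e^(-3t); 6/(s + 7) ↔ 6e^(-7t).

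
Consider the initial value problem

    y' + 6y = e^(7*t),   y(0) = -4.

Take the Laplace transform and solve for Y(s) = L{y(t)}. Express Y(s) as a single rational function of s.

Take the Laplace transform of both sides.
Using L{y'} = sY - y(0) = sY - (-4), the left side becomes (s + 6)Y - (-4).
The right side is L{e^(7*t)} = 1/(s - 7).
So (s + 6)Y = 1/(s - 7) + (-4).
Solve for Y(s) and write it as one ratio of polynomials.

Y(s) = (-4*s + 29)/(s^2 - s - 42)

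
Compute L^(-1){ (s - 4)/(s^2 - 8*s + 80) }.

exp(4*t)*cos(8*t)

Rewrite the denominator: s^2 - 8*s + 80 = (s - 4)^2 + 64.
The form in (s - 4) signals a first-shifting-theorem factor e^(4t).
Since L{cos(8t)} = s/(s^2 + 64), the inverse is e^(4*t)*cos(8*t).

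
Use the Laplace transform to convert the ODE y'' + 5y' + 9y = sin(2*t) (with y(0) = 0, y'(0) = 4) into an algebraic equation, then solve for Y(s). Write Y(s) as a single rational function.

Y(s) = (4*s^2 + 18)/(s^4 + 5*s^3 + 13*s^2 + 20*s + 36)

Laplace-transform each side.
The derivative rules (L{y''} = s^2 Y - s·y(0) - y'(0) and L{y'} = sY - y(0), with y(0) = 0, y'(0) = 4) turn the left side into (s^2 + 5*s + 9)Y - (4).
The right side is L{sin(2*t)} = 2/(s^2 + 4).
So (s^2 + 5*s + 9)Y = 2/(s^2 + 4) + (4).
Solve for Y(s) and write it as one ratio of polynomials.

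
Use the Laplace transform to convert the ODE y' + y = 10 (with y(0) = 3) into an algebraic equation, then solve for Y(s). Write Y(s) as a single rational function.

Transform both sides with L{·}.
The derivative rules (L{y'} = sY - y(0) = sY - 3) turn the left side into (s + 1)Y - (3).
The right side is L{10} = 10/s.
So (s + 1)Y = 10/s + (3).
Solve for Y(s) and write it as one ratio of polynomials.

Y(s) = (3*s + 10)/(s^2 + s)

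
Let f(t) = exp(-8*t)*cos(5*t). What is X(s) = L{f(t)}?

X(s) = (s + 8)/((s + 8)^2 + 25)

L{cos(5t)} = s/(s^2 + 25).
By the first shifting theorem, multiplying by e^(-8t) replaces s with s + 8.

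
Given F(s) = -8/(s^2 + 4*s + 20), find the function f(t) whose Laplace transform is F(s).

Rewrite the denominator: s^2 + 4*s + 20 = (s + 2)^2 + 16.
The form in (s + 2) signals a first-shifting-theorem factor e^(-2t).
Since L{sin(4t)} = 4/(s^2 + 16), the inverse is e^(-2*t)*sin(4*t), scaled by -2.

f(t) = -2*exp(-2*t)*sin(4*t)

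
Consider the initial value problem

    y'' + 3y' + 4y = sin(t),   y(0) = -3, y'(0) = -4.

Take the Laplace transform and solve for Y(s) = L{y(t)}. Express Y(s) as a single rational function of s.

Take the Laplace transform of both sides.
Using L{y''} = s^2 Y - s·y(0) - y'(0) and L{y'} = sY - y(0), with y(0) = -3, y'(0) = -4, the left side becomes (s^2 + 3*s + 4)Y - (-3*s - 13).
The right side is L{sin(t)} = 1/(s^2 + 1).
So (s^2 + 3*s + 4)Y = 1/(s^2 + 1) + (-3*s - 13).
Solve for Y(s) and write it as one ratio of polynomials.

Y(s) = (-3*s^3 - 13*s^2 - 3*s - 12)/(s^4 + 3*s^3 + 5*s^2 + 3*s + 4)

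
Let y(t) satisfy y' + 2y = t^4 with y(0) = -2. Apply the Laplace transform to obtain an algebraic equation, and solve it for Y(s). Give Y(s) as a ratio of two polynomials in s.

Transform both sides with L{·}.
With L{y'} = sY - y(0) = sY - (-2): the LHS transforms to (s + 2)Y - (-2).
The right side is L{t^4} = 24/s^5.
So (s + 2)Y = 24/s^5 + (-2).
Solve for Y(s) and write it as one ratio of polynomials.

Y(s) = (-2*s^5 + 24)/(s^6 + 2*s^5)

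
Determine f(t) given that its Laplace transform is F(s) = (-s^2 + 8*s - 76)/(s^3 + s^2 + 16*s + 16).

f(t) = sin(4*t) + 4*cos(4*t) - 5*exp(-t)

Factor the denominator: s^3 + s^2 + 16*s + 16 = (s + 1)*(s^2 + 16).
Partial fraction decomposition gives [-5/(s + 1)] + [4*s/(s^2 + 16)] + [4/(s^2 + 16)].
Invert each term: -5/(s + 1) ↔ -5e^(-t); 4·s/(s^2 + 16) ↔ 4cos(4t); 1·4/(s^2 + 16) ↔ sin(4t).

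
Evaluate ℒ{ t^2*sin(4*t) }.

8*(3*s^2 - 16)/(s^2 + 16)^3

L{sin(4t)} = 4/(s^2 + 16).
Then apply L{t^2·g(t)} = (-1)^2 d^2/ds^2[G(s)] with G(s) = 4/(s^2 + 16):
differentiating 2 times and applying the sign gives 8*(3*s^2 - 16)/(s^2 + 16)^3.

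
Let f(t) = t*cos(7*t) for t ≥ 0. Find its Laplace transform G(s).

L{cos(7t)} = s/(s^2 + 49).
Then apply L{t·g(t)} = -d/ds[H(s)] with H(s) = s/(s^2 + 49):
differentiating 1 time and applying the sign gives (s - 7)*(s + 7)/(s^2 + 49)^2.

G(s) = (s - 7)*(s + 7)/(s^2 + 49)^2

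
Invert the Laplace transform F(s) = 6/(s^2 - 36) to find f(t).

f(t) = sinh(6*t)

Since L{sinh(6t)} = 6/(s^2 - 36), the inverse is sinh(6*t).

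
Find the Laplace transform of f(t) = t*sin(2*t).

L{sin(2t)} = 2/(s^2 + 4).
Then apply L{t·g(t)} = -d/ds[G(s)] with G(s) = 2/(s^2 + 4):
differentiating 1 time and applying the sign gives 4*s/(s^2 + 4)^2.

4*s/(s^2 + 4)^2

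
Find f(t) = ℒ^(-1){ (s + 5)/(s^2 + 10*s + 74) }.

Rewrite the denominator: s^2 + 10*s + 74 = (s + 5)^2 + 49.
The form in (s + 5) signals a first-shifting-theorem factor e^(-5t).
Since L{cos(7t)} = s/(s^2 + 49), the inverse is e^(-5*t)*cos(7*t).

f(t) = exp(-5*t)*cos(7*t)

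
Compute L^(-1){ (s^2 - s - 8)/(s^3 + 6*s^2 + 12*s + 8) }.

Factor the denominator: s^3 + 6*s^2 + 12*s + 8 = (s + 2)^3.
Partial fraction decomposition gives [1/(s + 2)] + [-5/(s + 2)^2] + [-2/(s + 2)^3].
Invert each term: 1/(s + 2) ↔ e^(-2t); -5/(s + 2)^2 ↔ -5t·e^(-2t); -2/(s + 2)^3 ↔ (-1)t^2·e^(-2t).

-t^2*exp(-2*t) - 5*t*exp(-2*t) + exp(-2*t)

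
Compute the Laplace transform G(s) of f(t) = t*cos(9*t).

G(s) = (s - 9)*(s + 9)/(s^2 + 81)^2

L{cos(9t)} = s/(s^2 + 81).
Then apply L{t·g(t)} = -d/ds[H(s)] with H(s) = s/(s^2 + 81):
differentiating 1 time and applying the sign gives (s - 9)*(s + 9)/(s^2 + 81)^2.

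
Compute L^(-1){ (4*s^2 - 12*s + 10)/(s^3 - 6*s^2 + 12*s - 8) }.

t^2*exp(2*t) + 4*t*exp(2*t) + 4*exp(2*t)

Factor the denominator: s^3 - 6*s^2 + 12*s - 8 = (s - 2)^3.
Partial fraction decomposition gives [4/(s - 2)] + [4/(s - 2)^2] + [2/(s - 2)^3].
Invert each term: 4/(s - 2) ↔ 4e^(2t); 4/(s - 2)^2 ↔ 4t·e^(2t); 2/(s - 2)^3 ↔ (1)t^2·e^(2t).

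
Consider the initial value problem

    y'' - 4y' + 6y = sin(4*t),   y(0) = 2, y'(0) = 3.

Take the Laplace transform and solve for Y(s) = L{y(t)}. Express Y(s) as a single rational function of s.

Y(s) = (2*s^3 - 5*s^2 + 32*s - 76)/(s^4 - 4*s^3 + 22*s^2 - 64*s + 96)

Laplace-transform each side.
Using L{y''} = s^2 Y - s·y(0) - y'(0) and L{y'} = sY - y(0), with y(0) = 2, y'(0) = 3, the left side becomes (s^2 - 4*s + 6)Y - (2*s - 5).
The right side is L{sin(4*t)} = 4/(s^2 + 16).
So (s^2 - 4*s + 6)Y = 4/(s^2 + 16) + (2*s - 5).
Isolate Y and clear denominators.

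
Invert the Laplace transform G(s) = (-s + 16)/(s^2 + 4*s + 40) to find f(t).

f(t) = 3*exp(-2*t)*sin(6*t) - exp(-2*t)*cos(6*t)

Complete the square in the denominator: s^2 + 4*s + 40 = (s + 2)^2 + 6^2.
Split the numerator to match: -s + 16 = -1·(s + 2) + 3·6.
Invert each term: -1·(s + 2)/((s + 2)^2 + 36) ↔ -e^(-2t)cos(6t); 3·6/((s + 2)^2 + 36) ↔ 3e^(-2t)sin(6t).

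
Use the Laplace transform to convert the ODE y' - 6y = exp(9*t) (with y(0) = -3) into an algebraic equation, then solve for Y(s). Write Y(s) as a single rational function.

Take the Laplace transform of both sides.
Using L{y'} = sY - y(0) = sY - (-3), the left side becomes (s - 6)Y - (-3).
The right side is L{exp(9*t)} = 1/(s - 9).
So (s - 6)Y = 1/(s - 9) + (-3).
Divide through and combine into a single rational function.

Y(s) = (-3*s + 28)/(s^2 - 15*s + 54)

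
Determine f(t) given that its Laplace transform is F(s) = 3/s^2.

f(t) = 3*t

Since L{t} = 1!/s^2 = 1/s^2, the inverse is t, scaled by 3.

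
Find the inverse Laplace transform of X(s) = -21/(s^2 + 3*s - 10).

-3*exp(2*t) + 3*exp(-5*t)

Factor the denominator: s^2 + 3*s - 10 = (s - 2)*(s + 5).
Partial fraction decomposition gives [-3/(s - 2)] + [3/(s + 5)].
Invert each term: -3/(s - 2) ↔ -3e^(2t); 3/(s + 5) ↔ 3e^(-5t).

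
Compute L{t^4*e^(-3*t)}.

24/(s + 3)^5

L{t^4} = 4!/s^5 = 24/s^5.
By the first shifting theorem, multiplying by e^(-3t) replaces s with s + 3.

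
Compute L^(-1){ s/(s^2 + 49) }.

cos(7*t)

Since L{cos(7t)} = s/(s^2 + 49), the inverse is cos(7*t).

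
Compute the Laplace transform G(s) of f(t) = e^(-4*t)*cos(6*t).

G(s) = (s + 4)/((s + 4)^2 + 36)

L{cos(6t)} = s/(s^2 + 36).
By the first shifting theorem, multiplying by e^(-4t) replaces s with s + 4.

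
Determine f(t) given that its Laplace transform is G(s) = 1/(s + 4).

Since L{e^(-4t)} = 1/(s + 4), the inverse is exp(-4*t).

f(t) = exp(-4*t)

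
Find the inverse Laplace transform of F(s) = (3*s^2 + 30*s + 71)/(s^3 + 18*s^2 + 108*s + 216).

-t^2*exp(-6*t)/2 - 6*t*exp(-6*t) + 3*exp(-6*t)

Factor the denominator: s^3 + 18*s^2 + 108*s + 216 = (s + 6)^3.
Partial fraction decomposition gives [3/(s + 6)] + [-6/(s + 6)^2] + [-1/(s + 6)^3].
Invert each term: 3/(s + 6) ↔ 3e^(-6t); -6/(s + 6)^2 ↔ -6t·e^(-6t); -1/(s + 6)^3 ↔ (-1/2)t^2·e^(-6t).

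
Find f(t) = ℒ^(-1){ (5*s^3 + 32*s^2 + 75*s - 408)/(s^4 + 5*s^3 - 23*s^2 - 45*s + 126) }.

f(t) = 4*exp(3*t) + 2*exp(2*t) - 4*exp(-3*t) + 3*exp(-7*t)

Factor the denominator: s^4 + 5*s^3 - 23*s^2 - 45*s + 126 = (s - 3)*(s - 2)*(s + 3)*(s + 7).
Partial fraction decomposition gives [3/(s + 7)] + [-4/(s + 3)] + [4/(s - 3)] + [2/(s - 2)].
Invert each term: 3/(s + 7) ↔ 3e^(-7t); -4/(s + 3) ↔ -4e^(-3t); 4/(s - 3) ↔ 4e^(3t); 2/(s - 2) ↔ 2e^(2t).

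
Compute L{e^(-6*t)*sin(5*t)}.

5/((s + 6)^2 + 25)

L{sin(5t)} = 5/(s^2 + 25).
By the first shifting theorem, multiplying by e^(-6t) replaces s with s + 6.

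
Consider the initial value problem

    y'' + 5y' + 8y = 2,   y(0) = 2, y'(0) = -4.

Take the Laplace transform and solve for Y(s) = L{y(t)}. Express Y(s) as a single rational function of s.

Y(s) = (2*s^2 + 6*s + 2)/(s^3 + 5*s^2 + 8*s)

Take the Laplace transform of both sides.
Using L{y''} = s^2 Y - s·y(0) - y'(0) and L{y'} = sY - y(0), with y(0) = 2, y'(0) = -4, the left side becomes (s^2 + 5*s + 8)Y - (2*s + 6).
The right side is L{2} = 2/s.
So (s^2 + 5*s + 8)Y = 2/s + (2*s + 6).
Solve for Y(s) and write it as one ratio of polynomials.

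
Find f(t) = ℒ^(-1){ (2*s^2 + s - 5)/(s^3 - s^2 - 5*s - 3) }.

Factor the denominator: s^3 - s^2 - 5*s - 3 = (s - 3)*(s + 1)^2.
Partial fraction decomposition gives [1/(s + 1)] + [(s + 1)^(-2)] + [1/(s - 3)].
Invert each term: 1/(s + 1) ↔ e^(-t); 1/(s + 1)^2 ↔ t·e^(-t); 1/(s - 3) ↔ e^(3t).

f(t) = t*exp(-t) + exp(3*t) + exp(-t)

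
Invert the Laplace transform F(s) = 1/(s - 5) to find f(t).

Since L{e^(5t)} = 1/(s - 5), the inverse is exp(5*t).

f(t) = exp(5*t)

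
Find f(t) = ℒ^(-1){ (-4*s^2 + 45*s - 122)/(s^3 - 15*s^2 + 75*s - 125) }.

f(t) = 3*t^2*exp(5*t)/2 + 5*t*exp(5*t) - 4*exp(5*t)

Factor the denominator: s^3 - 15*s^2 + 75*s - 125 = (s - 5)^3.
Partial fraction decomposition gives [-4/(s - 5)] + [5/(s - 5)^2] + [3/(s - 5)^3].
Invert each term: -4/(s - 5) ↔ -4e^(5t); 5/(s - 5)^2 ↔ 5t·e^(5t); 3/(s - 5)^3 ↔ (3/2)t^2·e^(5t).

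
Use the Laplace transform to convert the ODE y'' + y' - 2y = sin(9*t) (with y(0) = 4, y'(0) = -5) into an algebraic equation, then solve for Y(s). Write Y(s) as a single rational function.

Laplace-transform each side.
With L{y''} = s^2 Y - s·y(0) - y'(0) and L{y'} = sY - y(0), with y(0) = 4, y'(0) = -5: the LHS transforms to (s^2 + s - 2)Y - (4*s - 1).
The right side is L{sin(9*t)} = 9/(s^2 + 81).
So (s^2 + s - 2)Y = 9/(s^2 + 81) + (4*s - 1).
Divide through and combine into a single rational function.

Y(s) = (4*s^3 - s^2 + 324*s - 72)/(s^4 + s^3 + 79*s^2 + 81*s - 162)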